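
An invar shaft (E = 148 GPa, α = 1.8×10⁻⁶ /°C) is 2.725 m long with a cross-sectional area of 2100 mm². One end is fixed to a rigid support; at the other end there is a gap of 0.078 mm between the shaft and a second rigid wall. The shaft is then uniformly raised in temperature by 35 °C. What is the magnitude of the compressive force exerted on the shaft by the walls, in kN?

If the wall were absent the shaft would grow by αΔT L = 1.8×10⁻⁶ × 35 × 2725 = 0.1717 mm.
The gap closes (δ_free > 0.078 mm) and the wall then resists a further 0.1717 − 0.078 = 0.09367 mm of expansion.
That suppressed elongation corresponds to σ = E·Δ/L = 148×10³ × 0.09367/2725 = 5.088 MPa.
Force on the wall = σA = 5.088 × 2100 mm² = 10.68 kN.

P ≈ 10.7 kN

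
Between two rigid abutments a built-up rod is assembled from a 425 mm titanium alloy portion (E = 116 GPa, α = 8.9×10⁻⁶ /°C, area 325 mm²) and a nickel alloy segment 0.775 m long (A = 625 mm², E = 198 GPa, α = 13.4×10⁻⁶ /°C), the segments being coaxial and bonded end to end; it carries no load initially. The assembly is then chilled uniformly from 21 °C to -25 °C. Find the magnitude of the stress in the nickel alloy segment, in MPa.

With the walls removed the bar would change length by δ_free = Σ αᵢΔT Lᵢ = 8.9×10⁻⁶×46×425 + 13.4×10⁻⁶×46×775 = 0.6517 mm.
Since the ends are fixed, an axial force P builds up, equal in every segment, with P · Σ Lᵢ/(AᵢEᵢ) = δ_free.
The series flexibility is Σ Lᵢ/(AᵢEᵢ) = 425/(325×116×10³) + 775/(625×198×10³) = 1.754×10⁻⁵ mm/N.
Hence P = δ_free / Σ(L/AE) = 0.6517/1.754×10⁻⁵ = 37.16 kN (tensile).
σ_{nickel alloy} = P / A = 37160 / 625 = 59.46 MPa.

σ ≈ 59.5 MPa (tensile)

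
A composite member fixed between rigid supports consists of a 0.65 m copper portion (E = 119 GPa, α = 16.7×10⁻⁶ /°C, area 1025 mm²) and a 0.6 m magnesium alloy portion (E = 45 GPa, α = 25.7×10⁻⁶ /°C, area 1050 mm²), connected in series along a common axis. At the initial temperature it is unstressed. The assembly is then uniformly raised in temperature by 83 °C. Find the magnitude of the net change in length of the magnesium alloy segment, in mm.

|ΔL| ≈ 0.256 mm

If the supports were absent, the total length change would be Σ αᵢΔT Lᵢ = 16.7×10⁻⁶×83×650 + 25.7×10⁻⁶×83×600 = 2.181 mm.
Since the ends are fixed, an axial force P builds up, equal in every segment, with P · Σ Lᵢ/(AᵢEᵢ) = δ_free.
Σ Lᵢ/(AᵢEᵢ) = 650/(1025×119×10³) + 600/(1050×45×10³) = 1.803×10⁻⁵ mm/N.
Hence P = δ_free / Σ(L/AE) = 2.181/1.803×10⁻⁵ = 121 kN (compressive).
For the magnesium alloy segment, free thermal change = 25.7×10⁻⁶×83×600 = 1.28 mm and elastic change from P = 121000×600/(1050×45×10³) = 1.536 mm; these oppose, so the net change is 0.256 mm (segment shortens).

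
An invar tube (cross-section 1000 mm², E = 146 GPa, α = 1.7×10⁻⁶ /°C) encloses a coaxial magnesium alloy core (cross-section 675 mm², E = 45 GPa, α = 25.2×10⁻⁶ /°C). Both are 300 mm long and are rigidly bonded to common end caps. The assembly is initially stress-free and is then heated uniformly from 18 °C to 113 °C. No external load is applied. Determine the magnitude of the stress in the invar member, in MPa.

Both members must finish at the same length. With the larger α, the magnesium alloy tends to over-expand; the plates restrain it, putting the magnesium alloy in compression and the invar in tension. With no external load the two internal forces are equal and opposite, magnitude P.
Setting the final lengths equal and cancelling L: (α₁ − α₂)ΔT = P/(A₁E₁) + P/(A₂E₂).
|α₁ − α₂|·ΔT = 23.5×10⁻⁶ × 95 = 0.002232.
1/(A₁E₁) + 1/(A₂E₂) = 1/(1000×146×10³) + 1/(675×45×10³) = 3.977×10⁻⁸ N⁻¹.
P = 0.002232 / 3.977×10⁻⁸ = 56130 N = 56.13 kN.
σ_{invar} = P/A₁ = 56130/1000 = 56.13 MPa, tensile.

σ ≈ 56.1 MPa (tensile)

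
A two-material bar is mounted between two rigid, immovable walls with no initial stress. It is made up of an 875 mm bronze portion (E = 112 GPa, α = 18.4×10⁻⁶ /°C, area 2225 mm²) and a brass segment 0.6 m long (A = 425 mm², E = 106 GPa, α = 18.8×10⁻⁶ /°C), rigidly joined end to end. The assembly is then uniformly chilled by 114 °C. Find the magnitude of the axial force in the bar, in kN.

If the supports were absent, the total length change would be Σ αᵢΔT Lᵢ = 18.4×10⁻⁶×114×875 + 18.8×10⁻⁶×114×600 = 3.121 mm.
The rigid supports impose zero overall length change; the single axial force P common to all segments must satisfy P Σ Lᵢ/(AᵢEᵢ) = δ_free.
Σ Lᵢ/(AᵢEᵢ) = 875/(2225×112×10³) + 600/(425×106×10³) = 1.683×10⁻⁵ mm/N.
P = 3.121 / 1.683×10⁻⁵ = 185500 N = 185.5 kN, tensile.

P ≈ 185 kN (tensile)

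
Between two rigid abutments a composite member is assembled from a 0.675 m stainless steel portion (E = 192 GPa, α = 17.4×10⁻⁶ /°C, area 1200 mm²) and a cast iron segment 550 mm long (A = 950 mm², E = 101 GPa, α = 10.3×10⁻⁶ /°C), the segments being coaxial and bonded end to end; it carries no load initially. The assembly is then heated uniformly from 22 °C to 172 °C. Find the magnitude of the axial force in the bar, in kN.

Free thermal expansion of the whole bar: Σ αᵢΔT Lᵢ = 17.4×10⁻⁶×150×675 + 10.3×10⁻⁶×150×550 = 2.611 mm.
The walls prevent any net length change, so an axial force P (same in every segment) develops. Compatibility: P · Σ Lᵢ/(AᵢEᵢ) = δ_free.
Σ Lᵢ/(AᵢEᵢ) = 675/(1200×192×10³) + 550/(950×101×10³) = 8.662×10⁻⁶ mm/N.
P = 2.611 / 8.662×10⁻⁶ = 301500 N = 301.5 kN, compressive.

P ≈ 301 kN (compressive)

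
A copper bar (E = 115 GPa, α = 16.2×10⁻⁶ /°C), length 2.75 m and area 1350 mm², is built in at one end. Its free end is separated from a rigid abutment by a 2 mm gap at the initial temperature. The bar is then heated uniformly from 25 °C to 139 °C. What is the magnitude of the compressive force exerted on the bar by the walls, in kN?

Free thermal elongation = αΔT L = 16.2×10⁻⁶ × 114 × 2750 = 5.079 mm.
This exceeds the 2 mm gap, so the wall pushes back. The portion of expansion that must be recovered elastically is δ_free − gap = 5.079 − 2 = 3.079 mm.
That suppressed elongation corresponds to σ = E·Δ/L = 115×10³ × 3.079/2750 = 128.7 MPa.
P = σA = 128.7 × 1350 = 173.8 kN.

P ≈ 174 kN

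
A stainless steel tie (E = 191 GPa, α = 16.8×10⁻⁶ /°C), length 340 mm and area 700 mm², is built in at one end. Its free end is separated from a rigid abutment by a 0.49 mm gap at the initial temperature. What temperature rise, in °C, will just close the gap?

ΔT ≈ 85.8 °C

The gap closes when αΔT L = 0.49 mm, since the tie is still unstressed at that instant.
So ΔT = g/(αL) = 0.49/(16.8×10⁻⁶ × 340) = 85.78 °C.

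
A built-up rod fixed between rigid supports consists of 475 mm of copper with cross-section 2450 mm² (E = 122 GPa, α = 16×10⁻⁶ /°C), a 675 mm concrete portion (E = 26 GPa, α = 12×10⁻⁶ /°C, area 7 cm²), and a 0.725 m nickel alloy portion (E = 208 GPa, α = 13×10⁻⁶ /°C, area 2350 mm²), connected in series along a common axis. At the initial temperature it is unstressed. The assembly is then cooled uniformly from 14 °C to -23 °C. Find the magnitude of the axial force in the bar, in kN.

P ≈ 23.1 kN (tensile)

Free thermal contraction of the whole bar: Σ αᵢΔT Lᵢ = 16×10⁻⁶×37×475 + 12×10⁻⁶×37×675 + 13×10⁻⁶×37×725 = 0.9296 mm.
The rigid supports impose zero overall length change; the single axial force P common to all segments must satisfy P Σ Lᵢ/(AᵢEᵢ) = δ_free.
The series flexibility is Σ Lᵢ/(AᵢEᵢ) = 475/(2450×122×10³) + 675/(700×26×10³) + 725/(2350×208×10³) = 4.016×10⁻⁵ mm/N.
So P = 0.9296 / 4.016×10⁻⁵ = 23.15 kN, tensile.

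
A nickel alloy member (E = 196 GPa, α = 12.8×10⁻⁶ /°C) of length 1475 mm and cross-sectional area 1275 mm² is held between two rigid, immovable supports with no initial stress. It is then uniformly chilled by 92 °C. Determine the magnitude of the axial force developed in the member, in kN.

The ends cannot move, so σ = EαΔT = 196×10³ × 12.8×10⁻⁶ × 92 = 230.8 MPa.
Axial force P = σA = 230.8 × 1275 = 294300 N = 294.3 kN, tensile.

P ≈ 294 kN (tensile)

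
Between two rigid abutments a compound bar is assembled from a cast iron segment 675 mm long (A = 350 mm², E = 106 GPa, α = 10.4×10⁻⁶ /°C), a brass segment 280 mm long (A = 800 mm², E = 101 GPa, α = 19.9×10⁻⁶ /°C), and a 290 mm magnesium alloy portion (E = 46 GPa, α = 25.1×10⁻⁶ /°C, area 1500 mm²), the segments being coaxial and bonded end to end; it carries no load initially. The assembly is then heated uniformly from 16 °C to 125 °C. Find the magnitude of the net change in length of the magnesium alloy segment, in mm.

|ΔL| ≈ 0.441 mm

If the supports were absent, the total length change would be Σ αᵢΔT Lᵢ = 10.4×10⁻⁶×109×675 + 19.9×10⁻⁶×109×280 + 25.1×10⁻⁶×109×290 = 2.166 mm.
The walls prevent any net length change, so an axial force P (same in every segment) develops. Compatibility: P · Σ Lᵢ/(AᵢEᵢ) = δ_free.
Σ Lᵢ/(AᵢEᵢ) = 675/(350×106×10³) + 280/(800×101×10³) + 290/(1500×46×10³) = 2.586×10⁻⁵ mm/N.
So P = 2.166 / 2.586×10⁻⁵ = 83.75 kN, compressive.
For the magnesium alloy segment, free thermal change = 25.1×10⁻⁶×109×290 = 0.7934 mm and elastic change from P = 83750×290/(1500×46×10³) = 0.352 mm; these oppose, so the net change is 0.441 mm (segment lengthens).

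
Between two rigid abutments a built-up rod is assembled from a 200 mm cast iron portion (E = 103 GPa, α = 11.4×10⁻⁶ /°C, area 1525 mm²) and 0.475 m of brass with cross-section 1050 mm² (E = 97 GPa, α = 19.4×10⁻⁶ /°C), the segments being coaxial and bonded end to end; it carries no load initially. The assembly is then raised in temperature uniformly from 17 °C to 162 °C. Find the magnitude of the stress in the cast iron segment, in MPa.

σ ≈ 184 MPa (compressive)

With the walls removed the bar would change length by δ_free = Σ αᵢΔT Lᵢ = 11.4×10⁻⁶×145×200 + 19.4×10⁻⁶×145×475 = 1.667 mm.
Since the ends are fixed, an axial force P builds up, equal in every segment, with P · Σ Lᵢ/(AᵢEᵢ) = δ_free.
Σ Lᵢ/(AᵢEᵢ) = 200/(1525×103×10³) + 475/(1050×97×10³) = 5.937×10⁻⁶ mm/N.
P = 1.667 / 5.937×10⁻⁶ = 280700 N = 280.7 kN, compressive.
σ_{cast iron} = P / A = 280700 / 1525 = 184.1 MPa.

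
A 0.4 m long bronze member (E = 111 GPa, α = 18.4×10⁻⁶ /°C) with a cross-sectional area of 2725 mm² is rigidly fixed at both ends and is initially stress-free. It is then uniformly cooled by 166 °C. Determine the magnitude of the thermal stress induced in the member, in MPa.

Because both ends are immovable the net strain is zero, and the suppressed thermal strain is αΔT = 18.4×10⁻⁶ × 166 = 3054.4×10⁻⁶.
Hence σ = E·αΔT = 111×10³ × 3054.4×10⁻⁶ = 339 MPa, tensile.

σ ≈ 339 MPa (tensile)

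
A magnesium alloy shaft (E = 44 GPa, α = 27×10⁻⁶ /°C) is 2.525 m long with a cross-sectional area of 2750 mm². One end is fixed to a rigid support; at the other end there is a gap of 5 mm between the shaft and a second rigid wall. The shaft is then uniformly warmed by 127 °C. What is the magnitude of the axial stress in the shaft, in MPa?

σ ≈ 63.7 MPa (compressive)

Free thermal elongation = αΔT L = 27×10⁻⁶ × 127 × 2525 = 8.658 mm.
This exceeds the 5 mm gap, so the wall pushes back. The portion of expansion that must be recovered elastically is δ_free − gap = 8.658 − 5 = 3.658 mm.
So σ = E(δ_free − g)/L = 44×10³ × 3.658/2525 = 63.75 MPa.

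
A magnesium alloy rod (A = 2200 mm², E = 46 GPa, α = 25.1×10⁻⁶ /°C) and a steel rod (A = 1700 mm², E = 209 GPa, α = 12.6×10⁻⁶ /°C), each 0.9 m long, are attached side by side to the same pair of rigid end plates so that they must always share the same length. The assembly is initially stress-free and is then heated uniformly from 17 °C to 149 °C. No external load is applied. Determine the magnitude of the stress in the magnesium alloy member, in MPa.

Equilibrium of a rigid end plate with no external load gives equal and opposite internal forces ±P in the two members. Since α_{magnesium alloy} > α_{steel}, heating drives the magnesium alloy into compression and the steel into tension.
Equating the net (thermal + elastic) strains gives |α₁ − α₂|·ΔT = P·[1/(A₁E₁) + 1/(A₂E₂)].
|α₁ − α₂|·ΔT = 12.5×10⁻⁶ × 132 = 0.00165.
1/(A₁E₁) + 1/(A₂E₂) = 1/(2200×46×10³) + 1/(1700×209×10³) = 1.27×10⁻⁸ N⁻¹.
So P = 0.00165 / 1.27×10⁻⁸ = 130 kN.
σ_{magnesium alloy} = P/A₁ = 130000/2200 = 59.07 MPa, compressive.

σ ≈ 59.1 MPa (compressive)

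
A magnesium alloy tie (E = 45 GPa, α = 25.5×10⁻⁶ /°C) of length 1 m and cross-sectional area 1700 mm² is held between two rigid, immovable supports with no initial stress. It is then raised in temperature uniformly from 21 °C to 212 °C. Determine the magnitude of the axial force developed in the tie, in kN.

Full restraint means ε = 0, so the stress is σ = EαΔT = 45×10³ × 25.5×10⁻⁶ × 191 = 219.2 MPa.
Then P = σA = 219.2 × 1700 mm² = 372.6 kN, compressive.

P ≈ 373 kN (compressive)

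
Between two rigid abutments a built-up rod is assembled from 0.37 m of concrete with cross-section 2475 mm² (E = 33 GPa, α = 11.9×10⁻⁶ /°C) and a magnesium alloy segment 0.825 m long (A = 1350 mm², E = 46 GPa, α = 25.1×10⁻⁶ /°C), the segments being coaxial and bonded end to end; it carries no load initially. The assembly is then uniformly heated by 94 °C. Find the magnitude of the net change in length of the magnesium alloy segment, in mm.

|ΔL| ≈ 0.186 mm

If the supports were absent, the total length change would be Σ αᵢΔT Lᵢ = 11.9×10⁻⁶×94×370 + 25.1×10⁻⁶×94×825 = 2.36 mm.
Since the ends are fixed, an axial force P builds up, equal in every segment, with P · Σ Lᵢ/(AᵢEᵢ) = δ_free.
Σ Lᵢ/(AᵢEᵢ) = 370/(2475×33×10³) + 825/(1350×46×10³) = 1.782×10⁻⁵ mm/N.
Hence P = δ_free / Σ(L/AE) = 2.36/1.782×10⁻⁵ = 132.5 kN (compressive).
For the magnesium alloy segment, free thermal change = 25.1×10⁻⁶×94×825 = 1.947 mm and elastic change from P = 132500×825/(1350×46×10³) = 1.76 mm; these oppose, so the net change is 0.186 mm (segment lengthens).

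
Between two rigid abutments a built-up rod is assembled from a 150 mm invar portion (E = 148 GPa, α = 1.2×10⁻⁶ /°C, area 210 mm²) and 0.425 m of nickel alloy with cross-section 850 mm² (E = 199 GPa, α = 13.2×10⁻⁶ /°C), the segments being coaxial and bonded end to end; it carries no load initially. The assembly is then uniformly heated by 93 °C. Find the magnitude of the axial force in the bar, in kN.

P ≈ 73.4 kN (compressive)

With the walls removed the bar would change length by δ_free = Σ αᵢΔT Lᵢ = 1.2×10⁻⁶×93×150 + 13.2×10⁻⁶×93×425 = 0.5385 mm.
Since the ends are fixed, an axial force P builds up, equal in every segment, with P · Σ Lᵢ/(AᵢEᵢ) = δ_free.
Σ Lᵢ/(AᵢEᵢ) = 150/(210×148×10³) + 425/(850×199×10³) = 7.339×10⁻⁶ mm/N.
Hence P = δ_free / Σ(L/AE) = 0.5385/7.339×10⁻⁶ = 73.37 kN (compressive).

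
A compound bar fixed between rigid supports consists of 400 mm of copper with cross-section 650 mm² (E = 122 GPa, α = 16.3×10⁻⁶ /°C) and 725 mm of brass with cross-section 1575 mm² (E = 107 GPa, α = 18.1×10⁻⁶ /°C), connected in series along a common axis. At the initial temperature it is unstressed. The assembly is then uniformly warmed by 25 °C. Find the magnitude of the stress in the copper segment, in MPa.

Free thermal expansion of the whole bar: Σ αᵢΔT Lᵢ = 16.3×10⁻⁶×25×400 + 18.1×10⁻⁶×25×725 = 0.4911 mm.
The walls prevent any net length change, so an axial force P (same in every segment) develops. Compatibility: P · Σ Lᵢ/(AᵢEᵢ) = δ_free.
Σ Lᵢ/(AᵢEᵢ) = 400/(650×122×10³) + 725/(1575×107×10³) = 9.346×10⁻⁶ mm/N.
P = 0.4911 / 9.346×10⁻⁶ = 52540 N = 52.54 kN, compressive.
σ_{copper} = P / A = 52540 / 650 = 80.83 MPa.

σ ≈ 80.8 MPa (compressive)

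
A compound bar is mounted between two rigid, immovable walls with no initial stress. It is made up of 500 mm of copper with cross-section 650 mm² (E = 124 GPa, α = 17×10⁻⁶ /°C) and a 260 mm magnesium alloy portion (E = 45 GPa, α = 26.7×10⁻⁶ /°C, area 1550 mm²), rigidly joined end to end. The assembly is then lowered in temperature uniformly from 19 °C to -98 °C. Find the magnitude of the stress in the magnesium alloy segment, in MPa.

σ ≈ 117 MPa (tensile)

If the supports were absent, the total length change would be Σ αᵢΔT Lᵢ = 17×10⁻⁶×117×500 + 26.7×10⁻⁶×117×260 = 1.807 mm.
Since the ends are fixed, an axial force P builds up, equal in every segment, with P · Σ Lᵢ/(AᵢEᵢ) = δ_free.
Σ Lᵢ/(AᵢEᵢ) = 500/(650×124×10³) + 260/(1550×45×10³) = 9.931×10⁻⁶ mm/N.
So P = 1.807 / 9.931×10⁻⁶ = 181.9 kN, tensile.
σ_{magnesium alloy} = P / A = 181900 / 1550 = 117.4 MPa.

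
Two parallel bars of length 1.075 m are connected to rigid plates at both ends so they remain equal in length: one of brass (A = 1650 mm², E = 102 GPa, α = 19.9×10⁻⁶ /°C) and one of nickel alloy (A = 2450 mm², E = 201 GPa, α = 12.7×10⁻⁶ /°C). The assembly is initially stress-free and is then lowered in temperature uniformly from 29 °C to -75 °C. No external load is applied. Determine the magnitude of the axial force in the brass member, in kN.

Both members must finish at the same length. With the larger α, the brass tends to over-contract; the plates restrain it, putting the brass in tension and the nickel alloy in compression. With no external load the two internal forces are equal and opposite, magnitude P.
Compatibility of the two members (thermal + elastic change equal): (α₁ − α₂)ΔT = P·[1/(A₁E₁) + 1/(A₂E₂)].
|α₁ − α₂|·ΔT = 7.2×10⁻⁶ × 104 = 0.0007488.
1/(A₁E₁) + 1/(A₂E₂) = 1/(1650×102×10³) + 1/(2450×201×10³) = 7.972×10⁻⁹ N⁻¹.
So P = 0.0007488 / 7.972×10⁻⁹ = 93.92 kN.

P ≈ 93.9 kN (tensile in the brass)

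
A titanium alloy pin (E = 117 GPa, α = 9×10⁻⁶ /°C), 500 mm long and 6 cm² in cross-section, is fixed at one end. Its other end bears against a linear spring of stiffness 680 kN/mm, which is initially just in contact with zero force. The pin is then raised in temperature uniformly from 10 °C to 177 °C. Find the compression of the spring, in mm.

δ ≈ 0.129 mm

The unrestrained thermal change is αΔT L = 9×10⁻⁶ × 167 × 500 = 0.7515 mm.
Let P be the compressive force at the spring. The pin shortens elastically by PL/(AE) and the spring compresses by P/k; together these equal δ_free.
P [ L/(AE) + 1/k ] = δ_free → P [ 500/(600×117×10³) + 1/(680×10³) ] = 0.7515.
P = 0.7515 / 8.593×10⁻⁶ = 87450 N.
Spring compression = P/k = 87450/(680×10³) = 0.1286 mm.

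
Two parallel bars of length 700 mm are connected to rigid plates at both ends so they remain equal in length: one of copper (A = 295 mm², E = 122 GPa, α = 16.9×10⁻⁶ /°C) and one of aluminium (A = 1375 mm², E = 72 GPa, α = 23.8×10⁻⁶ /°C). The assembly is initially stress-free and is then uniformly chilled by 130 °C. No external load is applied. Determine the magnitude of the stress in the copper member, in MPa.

The aluminium has the larger α, so on cooling it would change length more than the copper if both were free. The rigid plates force a common final length, so the aluminium is put into tension and the copper into compression, with equal and opposite forces P (no external load).
Equating the net (thermal + elastic) strains gives |α₁ − α₂|·ΔT = P·[1/(A₁E₁) + 1/(A₂E₂)].
|α₁ − α₂|·ΔT = 6.9×10⁻⁶ × 130 = 0.000897.
1/(A₁E₁) + 1/(A₂E₂) = 1/(295×122×10³) + 1/(1375×72×10³) = 3.789×10⁻⁸ N⁻¹.
P = 0.000897 / 3.789×10⁻⁸ = 23680 N = 23.68 kN.
σ_{copper} = P/A₁ = 23680/295 = 80.26 MPa, compressive.

σ ≈ 80.3 MPa (compressive)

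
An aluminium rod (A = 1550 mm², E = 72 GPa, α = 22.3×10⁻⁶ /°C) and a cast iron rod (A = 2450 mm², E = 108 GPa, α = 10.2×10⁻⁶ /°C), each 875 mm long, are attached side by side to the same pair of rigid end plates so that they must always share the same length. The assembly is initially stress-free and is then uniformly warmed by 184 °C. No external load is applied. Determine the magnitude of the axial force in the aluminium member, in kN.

The aluminium has the larger α, so on heating it would change length more than the cast iron if both were free. The rigid plates force a common final length, so the aluminium is put into compression and the cast iron into tension, with equal and opposite forces P (no external load).
Setting the final lengths equal and cancelling L: (α₁ − α₂)ΔT = P/(A₁E₁) + P/(A₂E₂).
|α₁ − α₂|·ΔT = 12.1×10⁻⁶ × 184 = 0.002226.
1/(A₁E₁) + 1/(A₂E₂) = 1/(1550×72×10³) + 1/(2450×108×10³) = 1.274×10⁻⁸ N⁻¹.
So P = 0.002226 / 1.274×10⁻⁸ = 174.8 kN.

P ≈ 175 kN (compressive in the aluminium)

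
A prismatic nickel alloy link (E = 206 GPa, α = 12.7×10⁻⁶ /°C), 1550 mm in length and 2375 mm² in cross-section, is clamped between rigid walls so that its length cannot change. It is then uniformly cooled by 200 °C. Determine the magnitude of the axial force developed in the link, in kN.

P ≈ 1240 kN (tensile)

With zero net strain, σ = E·αΔT = 206 GPa × 12.7×10⁻⁶ × 200 = 523.2 MPa.
P = AEαΔT = 2375 × 206×10³ × 12.7×10⁻⁶ × 200 = 1243 kN (tensile).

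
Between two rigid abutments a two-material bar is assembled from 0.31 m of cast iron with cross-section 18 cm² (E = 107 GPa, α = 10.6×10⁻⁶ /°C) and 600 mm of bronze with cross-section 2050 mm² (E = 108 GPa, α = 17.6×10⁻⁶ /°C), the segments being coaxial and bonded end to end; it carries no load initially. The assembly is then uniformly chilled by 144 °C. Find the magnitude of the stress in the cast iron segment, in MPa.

σ ≈ 256 MPa (tensile)

If the supports were absent, the total length change would be Σ αᵢΔT Lᵢ = 10.6×10⁻⁶×144×310 + 17.6×10⁻⁶×144×600 = 1.994 mm.
The rigid supports impose zero overall length change; the single axial force P common to all segments must satisfy P Σ Lᵢ/(AᵢEᵢ) = δ_free.
The series flexibility is Σ Lᵢ/(AᵢEᵢ) = 310/(1800×107×10³) + 600/(2050×108×10³) = 4.32×10⁻⁶ mm/N.
P = 1.994 / 4.32×10⁻⁶ = 461600 N = 461.6 kN, tensile.
σ_{cast iron} = P / A = 461600 / 1800 = 256.4 MPa.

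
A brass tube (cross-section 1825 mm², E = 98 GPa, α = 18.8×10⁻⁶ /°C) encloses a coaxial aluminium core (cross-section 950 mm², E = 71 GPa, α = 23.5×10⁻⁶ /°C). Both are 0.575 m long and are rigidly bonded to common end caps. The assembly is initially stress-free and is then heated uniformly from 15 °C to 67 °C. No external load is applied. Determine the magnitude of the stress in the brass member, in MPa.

The aluminium has the larger α, so on heating it would change length more than the brass if both were free. The rigid plates force a common final length, so the aluminium is put into compression and the brass into tension, with equal and opposite forces P (no external load).
Equating the net (thermal + elastic) strains gives |α₁ − α₂|·ΔT = P·[1/(A₁E₁) + 1/(A₂E₂)].
|α₁ − α₂|·ΔT = 4.7×10⁻⁶ × 52 = 0.0002444.
1/(A₁E₁) + 1/(A₂E₂) = 1/(1825×98×10³) + 1/(950×71×10³) = 2.042×10⁻⁸ N⁻¹.
So P = 0.0002444 / 2.042×10⁻⁸ = 11.97 kN.
σ_{brass} = P/A₁ = 11970/1825 = 6.559 MPa, tensile.

σ ≈ 6.56 MPa (tensile)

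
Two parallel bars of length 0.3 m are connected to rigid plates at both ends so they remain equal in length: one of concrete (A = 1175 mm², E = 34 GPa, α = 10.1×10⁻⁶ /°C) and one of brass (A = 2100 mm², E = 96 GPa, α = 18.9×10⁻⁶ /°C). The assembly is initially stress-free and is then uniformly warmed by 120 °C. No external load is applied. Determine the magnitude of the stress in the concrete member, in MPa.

Both members must finish at the same length. With the larger α, the brass tends to over-expand; the plates restrain it, putting the brass in compression and the concrete in tension. With no external load the two internal forces are equal and opposite, magnitude P.
Setting the final lengths equal and cancelling L: (α₁ − α₂)ΔT = P/(A₁E₁) + P/(A₂E₂).
|α₁ − α₂|·ΔT = 8.8×10⁻⁶ × 120 = 0.001056.
1/(A₁E₁) + 1/(A₂E₂) = 1/(1175×34×10³) + 1/(2100×96×10³) = 2.999×10⁻⁸ N⁻¹.
P = 0.001056 / 2.999×10⁻⁸ = 35210 N = 35.21 kN.
σ_{concrete} = P/A₁ = 35210/1175 = 29.97 MPa, tensile.

σ ≈ 30 MPa (tensile)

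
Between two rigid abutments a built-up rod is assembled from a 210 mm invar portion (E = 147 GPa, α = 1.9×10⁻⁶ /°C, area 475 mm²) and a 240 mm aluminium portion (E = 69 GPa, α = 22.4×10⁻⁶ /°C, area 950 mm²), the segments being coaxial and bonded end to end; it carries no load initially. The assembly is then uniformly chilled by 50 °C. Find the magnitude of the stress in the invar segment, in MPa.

σ ≈ 91.2 MPa (tensile)

Free thermal contraction of the whole bar: Σ αᵢΔT Lᵢ = 1.9×10⁻⁶×50×210 + 22.4×10⁻⁶×50×240 = 0.2888 mm.
The rigid supports impose zero overall length change; the single axial force P common to all segments must satisfy P Σ Lᵢ/(AᵢEᵢ) = δ_free.
The series flexibility is Σ Lᵢ/(AᵢEᵢ) = 210/(475×147×10³) + 240/(950×69×10³) = 6.669×10⁻⁶ mm/N.
So P = 0.2888 / 6.669×10⁻⁶ = 43.3 kN, tensile.
σ_{invar} = P / A = 43300 / 475 = 91.15 MPa.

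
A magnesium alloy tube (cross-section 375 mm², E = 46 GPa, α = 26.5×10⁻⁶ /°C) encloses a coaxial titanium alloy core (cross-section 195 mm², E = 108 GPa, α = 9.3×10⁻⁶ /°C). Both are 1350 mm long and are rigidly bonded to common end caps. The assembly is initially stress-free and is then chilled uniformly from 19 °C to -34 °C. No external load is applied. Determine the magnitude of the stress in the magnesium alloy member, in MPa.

Both members must finish at the same length. With the larger α, the magnesium alloy tends to over-contract; the plates restrain it, putting the magnesium alloy in tension and the titanium alloy in compression. With no external load the two internal forces are equal and opposite, magnitude P.
Equating the net (thermal + elastic) strains gives |α₁ − α₂|·ΔT = P·[1/(A₁E₁) + 1/(A₂E₂)].
|α₁ − α₂|·ΔT = 17.2×10⁻⁶ × 53 = 0.0009116.
1/(A₁E₁) + 1/(A₂E₂) = 1/(375×46×10³) + 1/(195×108×10³) = 1.055×10⁻⁷ N⁻¹.
So P = 0.0009116 / 1.055×10⁻⁷ = 8.644 kN.
σ_{magnesium alloy} = P/A₁ = 8644/375 = 23.05 MPa, tensile.

σ ≈ 23.1 MPa (tensile)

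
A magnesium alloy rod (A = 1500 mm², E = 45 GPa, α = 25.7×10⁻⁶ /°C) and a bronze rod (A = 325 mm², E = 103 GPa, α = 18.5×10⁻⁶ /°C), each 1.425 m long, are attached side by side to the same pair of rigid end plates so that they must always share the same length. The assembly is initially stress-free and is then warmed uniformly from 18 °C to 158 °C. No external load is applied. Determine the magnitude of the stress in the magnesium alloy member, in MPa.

σ ≈ 15 MPa (compressive)

Both members must finish at the same length. With the larger α, the magnesium alloy tends to over-expand; the plates restrain it, putting the magnesium alloy in compression and the bronze in tension. With no external load the two internal forces are equal and opposite, magnitude P.
Compatibility of the two members (thermal + elastic change equal): (α₁ − α₂)ΔT = P·[1/(A₁E₁) + 1/(A₂E₂)].
|α₁ − α₂|·ΔT = 7.2×10⁻⁶ × 140 = 0.001008.
1/(A₁E₁) + 1/(A₂E₂) = 1/(1500×45×10³) + 1/(325×103×10³) = 4.469×10⁻⁸ N⁻¹.
P = 0.001008 / 4.469×10⁻⁸ = 22560 N = 22.56 kN.
σ_{magnesium alloy} = P/A₁ = 22560/1500 = 15.04 MPa, compressive.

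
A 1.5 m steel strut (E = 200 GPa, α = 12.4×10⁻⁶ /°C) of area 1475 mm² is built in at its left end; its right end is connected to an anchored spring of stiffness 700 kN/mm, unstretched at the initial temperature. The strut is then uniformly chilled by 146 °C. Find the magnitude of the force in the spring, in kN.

P ≈ 417 kN

The unrestrained thermal change is αΔT L = 12.4×10⁻⁶ × 146 × 1500 = 2.716 mm.
With a force P in the spring, the elastic change of the strut is PL/(AE) and that of the spring is P/k; compatibility requires their sum to equal δ_free.
So P = δ_free / [L/(AE) + 1/k] = 2.716 / [ 1500/(1475×200×10³) + 1/(700×10³) ].
P = 2.716 / 6.513×10⁻⁶ = 416900 N.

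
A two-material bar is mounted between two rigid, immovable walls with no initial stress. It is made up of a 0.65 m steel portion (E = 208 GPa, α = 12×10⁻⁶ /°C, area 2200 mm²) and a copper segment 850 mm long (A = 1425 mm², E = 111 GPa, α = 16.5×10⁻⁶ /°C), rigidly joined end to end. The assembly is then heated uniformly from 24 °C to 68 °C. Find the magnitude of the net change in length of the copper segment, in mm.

With the walls removed the bar would change length by δ_free = Σ αᵢΔT Lᵢ = 12×10⁻⁶×44×650 + 16.5×10⁻⁶×44×850 = 0.9603 mm.
Since the ends are fixed, an axial force P builds up, equal in every segment, with P · Σ Lᵢ/(AᵢEᵢ) = δ_free.
The series flexibility is Σ Lᵢ/(AᵢEᵢ) = 650/(2200×208×10³) + 850/(1425×111×10³) = 6.794×10⁻⁶ mm/N.
So P = 0.9603 / 6.794×10⁻⁶ = 141.3 kN, compressive.
For the copper segment, free thermal change = 16.5×10⁻⁶×44×850 = 0.6171 mm and elastic change from P = 141300×850/(1425×111×10³) = 0.7595 mm; these oppose, so the net change is 0.142 mm (segment shortens).

|ΔL| ≈ 0.142 mm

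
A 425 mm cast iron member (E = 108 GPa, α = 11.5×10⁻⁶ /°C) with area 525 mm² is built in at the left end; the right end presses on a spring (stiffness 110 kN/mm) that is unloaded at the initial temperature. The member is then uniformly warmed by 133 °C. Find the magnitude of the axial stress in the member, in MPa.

The unrestrained thermal change is αΔT L = 11.5×10⁻⁶ × 133 × 425 = 0.65 mm.
Let P be the compressive force at the spring. The member shortens elastically by PL/(AE) and the spring compresses by P/k; together these equal δ_free.
P [ L/(AE) + 1/k ] = δ_free → P [ 425/(525×108×10³) + 1/(110×10³) ] = 0.65.
P = 0.65 / 1.659×10⁻⁵ = 39190 N.
σ = P/A = 39190/525 = 74.65 MPa.

σ ≈ 74.6 MPa (compressive)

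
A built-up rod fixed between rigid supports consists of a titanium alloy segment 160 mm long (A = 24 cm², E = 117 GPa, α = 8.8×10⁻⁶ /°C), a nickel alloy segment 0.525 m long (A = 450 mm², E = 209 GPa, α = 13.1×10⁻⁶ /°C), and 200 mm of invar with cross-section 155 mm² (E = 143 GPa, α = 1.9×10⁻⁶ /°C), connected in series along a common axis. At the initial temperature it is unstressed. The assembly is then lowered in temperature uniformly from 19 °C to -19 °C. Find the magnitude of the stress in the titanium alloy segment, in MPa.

σ ≈ 9.04 MPa (tensile)

Free thermal contraction of the whole bar: Σ αᵢΔT Lᵢ = 8.8×10⁻⁶×38×160 + 13.1×10⁻⁶×38×525 + 1.9×10⁻⁶×38×200 = 0.3293 mm.
The rigid supports impose zero overall length change; the single axial force P common to all segments must satisfy P Σ Lᵢ/(AᵢEᵢ) = δ_free.
The series flexibility is Σ Lᵢ/(AᵢEᵢ) = 160/(2400×117×10³) + 525/(450×209×10³) + 200/(155×143×10³) = 1.518×10⁻⁵ mm/N.
So P = 0.3293 / 1.518×10⁻⁵ = 21.7 kN, tensile.
σ_{titanium alloy} = P / A = 21700 / 2400 = 9.041 MPa.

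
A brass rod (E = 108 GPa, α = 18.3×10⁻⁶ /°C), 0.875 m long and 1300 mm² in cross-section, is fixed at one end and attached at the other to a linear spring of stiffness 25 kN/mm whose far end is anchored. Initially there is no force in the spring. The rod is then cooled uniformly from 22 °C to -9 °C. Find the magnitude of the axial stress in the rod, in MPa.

If the spring were absent the rod would shorten by αΔT L = 18.3×10⁻⁶ × 31 × 875 = 0.4964 mm.
Let P be the tensile force in the spring. The rod extends elastically by PL/(AE) and the spring stretches by P/k; together these equal δ_free.
P [ L/(AE) + 1/k ] = δ_free → P [ 875/(1300×108×10³) + 1/(25×10³) ] = 0.4964.
P = 0.4964 / 4.623×10⁻⁵ = 10740 N.
σ = P/A = 10740/1300 = 8.259 MPa.

σ ≈ 8.26 MPa (tensile)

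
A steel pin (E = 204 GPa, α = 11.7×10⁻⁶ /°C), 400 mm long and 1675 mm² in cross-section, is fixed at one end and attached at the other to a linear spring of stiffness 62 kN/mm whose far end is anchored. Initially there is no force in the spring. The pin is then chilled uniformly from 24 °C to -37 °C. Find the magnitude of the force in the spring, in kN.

P ≈ 16.5 kN

Free thermal contraction: δ_free = αΔT L = 11.7×10⁻⁶ × 61 × 400 = 0.2855 mm.
Let P be the tensile force in the spring. The pin extends elastically by PL/(AE) and the spring stretches by P/k; together these equal δ_free.
So P = δ_free / [L/(AE) + 1/k] = 0.2855 / [ 400/(1675×204×10³) + 1/(62×10³) ].
P = 0.2855 / 1.73×10⁻⁵ = 16500 N.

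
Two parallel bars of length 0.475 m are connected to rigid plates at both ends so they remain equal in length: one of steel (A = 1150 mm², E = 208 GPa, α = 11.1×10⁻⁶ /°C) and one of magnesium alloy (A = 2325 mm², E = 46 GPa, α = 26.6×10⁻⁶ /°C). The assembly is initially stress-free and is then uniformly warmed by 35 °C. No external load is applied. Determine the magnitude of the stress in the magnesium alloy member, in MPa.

σ ≈ 17.2 MPa (compressive)

Both members must finish at the same length. With the larger α, the magnesium alloy tends to over-expand; the plates restrain it, putting the magnesium alloy in compression and the steel in tension. With no external load the two internal forces are equal and opposite, magnitude P.
Setting the final lengths equal and cancelling L: (α₁ − α₂)ΔT = P/(A₁E₁) + P/(A₂E₂).
|α₁ − α₂|·ΔT = 15.5×10⁻⁶ × 35 = 0.0005425.
1/(A₁E₁) + 1/(A₂E₂) = 1/(1150×208×10³) + 1/(2325×46×10³) = 1.353×10⁻⁸ N⁻¹.
P = 0.0005425 / 1.353×10⁻⁸ = 40090 N = 40.09 kN.
σ_{magnesium alloy} = P/A₂ = 40090/2325 = 17.24 MPa, compressive.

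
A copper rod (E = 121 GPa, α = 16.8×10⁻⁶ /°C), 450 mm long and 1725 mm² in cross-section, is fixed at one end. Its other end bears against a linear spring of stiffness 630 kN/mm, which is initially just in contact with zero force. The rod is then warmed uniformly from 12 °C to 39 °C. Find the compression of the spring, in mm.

δ ≈ 0.0866 mm

The unrestrained thermal change is αΔT L = 16.8×10⁻⁶ × 27 × 450 = 0.2041 mm.
With a force P in the spring, the elastic change of the rod is PL/(AE) and that of the spring is P/k; compatibility requires their sum to equal δ_free.
P [ L/(AE) + 1/k ] = δ_free → P [ 450/(1725×121×10³) + 1/(630×10³) ] = 0.2041.
P = 0.2041 / 3.743×10⁻⁶ = 54530 N.
Spring compression = P/k = 54530/(630×10³) = 0.08656 mm.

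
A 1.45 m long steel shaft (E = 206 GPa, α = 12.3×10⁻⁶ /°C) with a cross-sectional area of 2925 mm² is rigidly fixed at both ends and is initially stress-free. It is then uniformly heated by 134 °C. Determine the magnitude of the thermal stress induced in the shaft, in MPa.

Because both ends are immovable the net strain is zero, and the suppressed thermal strain is αΔT = 12.3×10⁻⁶ × 134 = 1648.2×10⁻⁶.
Hence σ = E·αΔT = 206×10³ × 1648.2×10⁻⁶ = 339.5 MPa, compressive.

σ ≈ 340 MPa (compressive)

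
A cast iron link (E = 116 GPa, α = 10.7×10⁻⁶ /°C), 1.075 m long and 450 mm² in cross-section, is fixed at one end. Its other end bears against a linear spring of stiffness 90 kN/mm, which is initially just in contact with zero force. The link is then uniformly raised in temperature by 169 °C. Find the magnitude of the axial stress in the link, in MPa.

If the spring were absent the link would lengthen by αΔT L = 10.7×10⁻⁶ × 169 × 1075 = 1.944 mm.
Let P be the compressive force at the spring. The link shortens elastically by PL/(AE) and the spring compresses by P/k; together these equal δ_free.
So P = δ_free / [L/(AE) + 1/k] = 1.944 / [ 1075/(450×116×10³) + 1/(90×10³) ].
P = 1.944 / 3.17×10⁻⁵ = 61310 N.
σ = P/A = 61310/450 = 136.3 MPa.

σ ≈ 136 MPa (compressive)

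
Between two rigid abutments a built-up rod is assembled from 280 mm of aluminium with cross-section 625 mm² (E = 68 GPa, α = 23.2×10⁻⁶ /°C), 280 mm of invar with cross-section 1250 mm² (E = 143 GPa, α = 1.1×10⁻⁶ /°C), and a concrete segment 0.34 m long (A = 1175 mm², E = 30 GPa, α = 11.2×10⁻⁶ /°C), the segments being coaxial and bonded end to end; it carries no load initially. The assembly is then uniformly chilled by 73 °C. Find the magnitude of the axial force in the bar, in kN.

If the supports were absent, the total length change would be Σ αᵢΔT Lᵢ = 23.2×10⁻⁶×73×280 + 1.1×10⁻⁶×73×280 + 11.2×10⁻⁶×73×340 = 0.7747 mm.
Since the ends are fixed, an axial force P builds up, equal in every segment, with P · Σ Lᵢ/(AᵢEᵢ) = δ_free.
The series flexibility is Σ Lᵢ/(AᵢEᵢ) = 280/(625×68×10³) + 280/(1250×143×10³) + 340/(1175×30×10³) = 1.78×10⁻⁵ mm/N.
So P = 0.7747 / 1.78×10⁻⁵ = 43.52 kN, tensile.

P ≈ 43.5 kN (tensile)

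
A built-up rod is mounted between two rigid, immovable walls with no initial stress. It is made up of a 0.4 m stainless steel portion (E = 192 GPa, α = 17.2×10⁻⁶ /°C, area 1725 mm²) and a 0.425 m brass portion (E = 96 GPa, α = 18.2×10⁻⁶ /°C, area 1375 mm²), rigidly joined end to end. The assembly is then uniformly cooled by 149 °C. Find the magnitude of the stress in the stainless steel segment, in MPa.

σ ≈ 285 MPa (tensile)

With the walls removed the bar would change length by δ_free = Σ αᵢΔT Lᵢ = 17.2×10⁻⁶×149×400 + 18.2×10⁻⁶×149×425 = 2.178 mm.
Since the ends are fixed, an axial force P builds up, equal in every segment, with P · Σ Lᵢ/(AᵢEᵢ) = δ_free.
Σ Lᵢ/(AᵢEᵢ) = 400/(1725×192×10³) + 425/(1375×96×10³) = 4.427×10⁻⁶ mm/N.
P = 2.178 / 4.427×10⁻⁶ = 491900 N = 491.9 kN, tensile.
σ_{stainless steel} = P / A = 491900 / 1725 = 285.1 MPa.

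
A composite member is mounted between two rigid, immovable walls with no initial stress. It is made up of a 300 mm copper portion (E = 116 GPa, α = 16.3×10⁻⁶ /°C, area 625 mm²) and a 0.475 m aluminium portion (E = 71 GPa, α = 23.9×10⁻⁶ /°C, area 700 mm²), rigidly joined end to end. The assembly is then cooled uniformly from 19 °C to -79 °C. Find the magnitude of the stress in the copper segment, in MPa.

σ ≈ 186 MPa (tensile)

Free thermal contraction of the whole bar: Σ αᵢΔT Lᵢ = 16.3×10⁻⁶×98×300 + 23.9×10⁻⁶×98×475 = 1.592 mm.
Since the ends are fixed, an axial force P builds up, equal in every segment, with P · Σ Lᵢ/(AᵢEᵢ) = δ_free.
The series flexibility is Σ Lᵢ/(AᵢEᵢ) = 300/(625×116×10³) + 475/(700×71×10³) = 1.37×10⁻⁵ mm/N.
P = 1.592 / 1.37×10⁻⁵ = 116200 N = 116.2 kN, tensile.
σ_{copper} = P / A = 116200 / 625 = 186 MPa.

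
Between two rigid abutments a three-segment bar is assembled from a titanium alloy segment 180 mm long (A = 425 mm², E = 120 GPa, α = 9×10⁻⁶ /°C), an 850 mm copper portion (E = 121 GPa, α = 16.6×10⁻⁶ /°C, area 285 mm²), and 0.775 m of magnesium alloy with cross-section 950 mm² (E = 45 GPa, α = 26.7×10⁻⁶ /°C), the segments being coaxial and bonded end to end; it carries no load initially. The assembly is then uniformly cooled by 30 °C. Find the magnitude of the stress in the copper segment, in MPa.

σ ≈ 82.8 MPa (tensile)

With the walls removed the bar would change length by δ_free = Σ αᵢΔT Lᵢ = 9×10⁻⁶×30×180 + 16.6×10⁻⁶×30×850 + 26.7×10⁻⁶×30×775 = 1.093 mm.
Since the ends are fixed, an axial force P builds up, equal in every segment, with P · Σ Lᵢ/(AᵢEᵢ) = δ_free.
Σ Lᵢ/(AᵢEᵢ) = 180/(425×120×10³) + 850/(285×121×10³) + 775/(950×45×10³) = 4.631×10⁻⁵ mm/N.
P = 1.093 / 4.631×10⁻⁵ = 23600 N = 23.6 kN, tensile.
σ_{copper} = P / A = 23600 / 285 = 82.8 MPa.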